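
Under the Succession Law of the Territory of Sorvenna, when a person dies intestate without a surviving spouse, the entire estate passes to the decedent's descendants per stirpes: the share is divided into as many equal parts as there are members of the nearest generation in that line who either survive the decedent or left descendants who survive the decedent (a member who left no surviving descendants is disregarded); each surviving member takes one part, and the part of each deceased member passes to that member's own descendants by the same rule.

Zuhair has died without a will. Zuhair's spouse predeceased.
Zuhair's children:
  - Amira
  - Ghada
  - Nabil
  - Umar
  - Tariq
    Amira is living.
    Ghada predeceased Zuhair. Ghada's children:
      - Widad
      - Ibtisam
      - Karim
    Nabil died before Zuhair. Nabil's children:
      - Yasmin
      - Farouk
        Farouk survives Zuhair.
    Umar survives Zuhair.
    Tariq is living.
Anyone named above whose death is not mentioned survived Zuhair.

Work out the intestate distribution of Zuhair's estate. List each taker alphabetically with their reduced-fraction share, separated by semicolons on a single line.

There is no surviving spouse, so the entire estate passes to Zuhair's descendants per stirpes.
The estate is divided into 5 equal shares of 1/5 among Amira, Ghada, Nabil, Umar, Tariq.
Amira is living and takes 1/5.
Ghada predeceased; the 1/5 allotted to Ghada's branch passes to Ghada's issue by representation.
The 1/5 is divided into 3 equal shares of 1/15 among Widad, Ibtisam, Karim.
Widad is living and takes 1/15.
Ibtisam is living and takes 1/15.
Karim is living and takes 1/15.
Nabil predeceased; the 1/5 allotted to Nabil's branch passes to Nabil's issue by representation.
The 1/5 is divided into 2 equal shares of 1/10 among Yasmin, Farouk.
Yasmin is living and takes 1/10.
Farouk is living and takes 1/10.
Umar is living and takes 1/5.
Tariq is living and takes 1/5.

Amira 1/5; Farouk 1/10; Ibtisam 1/15; Karim 1/15; Tariq 1/5; Umar 1/5; Widad 1/15; Yasmin 1/10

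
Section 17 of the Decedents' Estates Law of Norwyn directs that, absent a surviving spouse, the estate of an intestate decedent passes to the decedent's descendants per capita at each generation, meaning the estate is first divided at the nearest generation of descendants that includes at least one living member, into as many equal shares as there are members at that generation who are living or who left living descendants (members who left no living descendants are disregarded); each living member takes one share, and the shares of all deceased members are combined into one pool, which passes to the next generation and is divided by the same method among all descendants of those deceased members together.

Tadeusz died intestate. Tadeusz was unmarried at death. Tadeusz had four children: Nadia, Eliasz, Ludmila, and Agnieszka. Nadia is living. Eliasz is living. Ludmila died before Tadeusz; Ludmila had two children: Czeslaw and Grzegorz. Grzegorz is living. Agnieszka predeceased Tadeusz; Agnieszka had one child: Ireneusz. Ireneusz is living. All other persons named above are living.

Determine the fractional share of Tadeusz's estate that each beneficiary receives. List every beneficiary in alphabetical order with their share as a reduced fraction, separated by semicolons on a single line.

There is no surviving spouse, so the entire estate passes to Tadeusz's descendants per capita at each generation.
At generation 1 (Nadia, Eliasz, Ludmila, Agnieszka) there are 4 shares of (1)/4 = 1/4 each.
Living: Nadia and Eliasz — each takes 1/4.
Deceased: Ludmila and Agnieszka. Their combined 1/2 is pooled and carried to generation 2.
At generation 2 (Czeslaw, Grzegorz, Ireneusz) there are 3 shares of (1/2)/3 = 1/6 each.
Living: Czeslaw, Grzegorz, and Ireneusz — each takes 1/6.

Czeslaw 1/6; Eliasz 1/4; Grzegorz 1/6; Ireneusz 1/6; Nadia 1/4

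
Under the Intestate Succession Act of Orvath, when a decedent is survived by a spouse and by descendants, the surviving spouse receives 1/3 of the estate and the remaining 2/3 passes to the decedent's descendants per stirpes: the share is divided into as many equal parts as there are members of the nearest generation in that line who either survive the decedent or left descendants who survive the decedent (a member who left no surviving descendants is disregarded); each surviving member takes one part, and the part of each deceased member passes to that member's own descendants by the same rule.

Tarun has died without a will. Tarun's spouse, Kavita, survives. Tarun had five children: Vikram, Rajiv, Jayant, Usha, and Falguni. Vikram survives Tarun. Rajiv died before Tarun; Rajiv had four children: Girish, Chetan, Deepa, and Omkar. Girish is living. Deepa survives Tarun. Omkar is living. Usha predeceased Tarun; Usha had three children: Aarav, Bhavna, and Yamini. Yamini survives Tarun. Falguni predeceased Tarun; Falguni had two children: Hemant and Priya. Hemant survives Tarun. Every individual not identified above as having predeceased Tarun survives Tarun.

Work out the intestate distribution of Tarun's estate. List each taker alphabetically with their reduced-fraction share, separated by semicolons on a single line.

Kavita, as surviving spouse, takes 1/3.
The remaining 2/3 passes to Tarun's descendants per stirpes.
The 2/3 is divided into 5 equal shares of 2/15 among Vikram, Rajiv, Jayant, Usha, Falguni.
Vikram is living and takes 2/15.
Rajiv predeceased; the 2/15 allotted to Rajiv's branch passes to Rajiv's issue by representation.
The 2/15 is divided into 4 equal shares of 1/30 among Girish, Chetan, Deepa, Omkar.
Girish is living and takes 1/30.
Chetan is living and takes 1/30.
Deepa is living and takes 1/30.
Omkar is living and takes 1/30.
Jayant is living and takes 2/15.
Usha predeceased; the 2/15 allotted to Usha's branch passes to Usha's issue by representation.
The 2/15 is divided into 3 equal shares of 2/45 among Aarav, Bhavna, Yamini.
Aarav is living and takes 2/45.
Bhavna is living and takes 2/45.
Yamini is living and takes 2/45.
Falguni predeceased; the 2/15 allotted to Falguni's branch passes to Falguni's issue by representation.
The 2/15 is divided into 2 equal shares of 1/15 among Hemant, Priya.
Hemant is living and takes 1/15.
Priya is living and takes 1/15.

Aarav 2/45; Bhavna 2/45; Chetan 1/30; Deepa 1/30; Girish 1/30; Hemant 1/15; Jayant 2/15; Kavita 1/3; Omkar 1/30; Priya 1/15; Vikram 2/15; Yamini 2/45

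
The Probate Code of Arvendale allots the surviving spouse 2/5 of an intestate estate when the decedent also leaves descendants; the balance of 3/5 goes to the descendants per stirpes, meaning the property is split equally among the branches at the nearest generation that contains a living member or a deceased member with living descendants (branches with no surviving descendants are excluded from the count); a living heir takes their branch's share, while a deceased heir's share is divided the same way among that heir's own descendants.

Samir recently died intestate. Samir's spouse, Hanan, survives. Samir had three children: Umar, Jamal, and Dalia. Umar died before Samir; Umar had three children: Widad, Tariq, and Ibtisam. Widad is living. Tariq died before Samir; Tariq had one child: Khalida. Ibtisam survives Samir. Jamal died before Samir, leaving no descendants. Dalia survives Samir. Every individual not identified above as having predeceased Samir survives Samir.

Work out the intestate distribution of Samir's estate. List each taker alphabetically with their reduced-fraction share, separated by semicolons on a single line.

Dalia 3/10; Hanan 2/5; Ibtisam 1/10; Khalida 1/10; Widad 1/10

Hanan, as surviving spouse, takes 2/5.
The remaining 3/5 passes to Samir's descendants per stirpes.
Jamal left no surviving issue, so that branch lapses and is disregarded.
The 3/5 is divided into 2 equal shares of 3/10 among Umar, Dalia.
Umar predeceased; the 3/10 allotted to Umar's branch passes to Umar's issue by representation.
The 3/10 is divided into 3 equal shares of 1/10 among Widad, Tariq, Ibtisam.
Widad is living and takes 1/10.
Tariq predeceased; the 1/10 allotted to Tariq's branch passes to Tariq's issue by representation.
Khalida is the sole taker at this level and receives the full 1/10.
Ibtisam is living and takes 1/10.
Dalia is living and takes 3/10.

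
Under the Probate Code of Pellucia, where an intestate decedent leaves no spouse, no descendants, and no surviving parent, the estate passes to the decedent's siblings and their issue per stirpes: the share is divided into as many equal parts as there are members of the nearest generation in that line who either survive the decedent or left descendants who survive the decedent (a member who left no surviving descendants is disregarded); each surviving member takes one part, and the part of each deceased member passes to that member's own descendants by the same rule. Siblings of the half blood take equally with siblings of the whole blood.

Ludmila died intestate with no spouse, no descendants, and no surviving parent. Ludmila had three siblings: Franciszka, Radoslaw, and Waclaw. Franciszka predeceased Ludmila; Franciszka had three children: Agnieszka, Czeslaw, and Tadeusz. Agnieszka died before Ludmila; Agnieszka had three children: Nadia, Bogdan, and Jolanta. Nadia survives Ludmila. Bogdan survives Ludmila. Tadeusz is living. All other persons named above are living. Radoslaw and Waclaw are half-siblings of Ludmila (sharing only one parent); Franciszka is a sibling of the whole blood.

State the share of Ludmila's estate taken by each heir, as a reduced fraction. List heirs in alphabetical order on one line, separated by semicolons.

Bogdan 1/27; Czeslaw 1/9; Jolanta 1/27; Nadia 1/27; Radoslaw 1/3; Tadeusz 1/9; Waclaw 1/3

No spouse, descendants, or parent survives, so the estate passes to Ludmila's siblings per stirpes.
Half-blood and whole-blood siblings take equally under the stated rule.
The estate is divided into 3 equal shares of 1/3 among Franciszka, Radoslaw, Waclaw.
Franciszka predeceased; the 1/3 allotted to Franciszka's branch passes to Franciszka's issue by representation.
The 1/3 is divided into 3 equal shares of 1/9 among Agnieszka, Czeslaw, Tadeusz.
Agnieszka predeceased; the 1/9 allotted to Agnieszka's branch passes to Agnieszka's issue by representation.
The 1/9 is divided into 3 equal shares of 1/27 among Nadia, Bogdan, Jolanta.
Nadia is living and takes 1/27.
Bogdan is living and takes 1/27.
Jolanta is living and takes 1/27.
Czeslaw is living and takes 1/9.
Tadeusz is living and takes 1/9.
Radoslaw is living and takes 1/3.
Waclaw is living and takes 1/3.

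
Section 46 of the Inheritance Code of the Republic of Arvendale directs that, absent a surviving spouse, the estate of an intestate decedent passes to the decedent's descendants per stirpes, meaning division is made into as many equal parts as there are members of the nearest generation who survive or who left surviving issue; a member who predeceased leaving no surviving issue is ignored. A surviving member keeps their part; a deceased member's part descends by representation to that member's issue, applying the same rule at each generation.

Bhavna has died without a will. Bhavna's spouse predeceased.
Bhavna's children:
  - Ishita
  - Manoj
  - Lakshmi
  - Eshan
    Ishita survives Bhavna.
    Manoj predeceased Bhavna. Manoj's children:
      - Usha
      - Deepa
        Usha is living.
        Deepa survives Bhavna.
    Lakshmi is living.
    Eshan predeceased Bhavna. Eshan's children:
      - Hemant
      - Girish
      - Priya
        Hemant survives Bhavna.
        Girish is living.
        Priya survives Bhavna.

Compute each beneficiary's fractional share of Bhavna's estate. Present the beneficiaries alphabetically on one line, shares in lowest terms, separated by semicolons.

Deepa 1/8; Girish 1/12; Hemant 1/12; Ishita 1/4; Lakshmi 1/4; Priya 1/12; Usha 1/8

There is no surviving spouse, so the entire estate passes to Bhavna's descendants per stirpes.
The estate is divided into 4 equal shares of 1/4 among Ishita, Manoj, Lakshmi, Eshan.
Ishita is living and takes 1/4.
Manoj predeceased; the 1/4 allotted to Manoj's branch passes to Manoj's issue by representation.
The 1/4 is divided into 2 equal shares of 1/8 among Usha, Deepa.
Usha is living and takes 1/8.
Deepa is living and takes 1/8.
Lakshmi is living and takes 1/4.
Eshan predeceased; the 1/4 allotted to Eshan's branch passes to Eshan's issue by representation.
The 1/4 is divided into 3 equal shares of 1/12 among Hemant, Girish, Priya.
Hemant is living and takes 1/12.
Girish is living and takes 1/12.
Priya is living and takes 1/12.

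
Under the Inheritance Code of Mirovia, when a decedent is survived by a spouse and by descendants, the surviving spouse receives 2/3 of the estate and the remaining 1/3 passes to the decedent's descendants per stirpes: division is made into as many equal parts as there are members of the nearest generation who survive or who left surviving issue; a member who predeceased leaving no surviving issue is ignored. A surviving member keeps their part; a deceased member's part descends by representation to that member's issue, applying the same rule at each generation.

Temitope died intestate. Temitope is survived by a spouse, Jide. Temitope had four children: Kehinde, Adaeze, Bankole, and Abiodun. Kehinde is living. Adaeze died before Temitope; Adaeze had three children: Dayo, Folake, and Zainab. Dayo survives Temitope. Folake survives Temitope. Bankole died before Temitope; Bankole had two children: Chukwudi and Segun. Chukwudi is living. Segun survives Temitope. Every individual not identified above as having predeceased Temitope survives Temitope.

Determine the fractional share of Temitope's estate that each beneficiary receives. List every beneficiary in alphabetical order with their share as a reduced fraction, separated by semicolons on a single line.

Abiodun 1/12; Chukwudi 1/24; Dayo 1/36; Folake 1/36; Jide 2/3; Kehinde 1/12; Segun 1/24; Zainab 1/36

Jide, as surviving spouse, takes 2/3.
The remaining 1/3 passes to Temitope's descendants per stirpes.
The 1/3 is divided into 4 equal shares of 1/12 among Kehinde, Adaeze, Bankole, Abiodun.
Kehinde is living and takes 1/12.
Adaeze predeceased; the 1/12 allotted to Adaeze's branch passes to Adaeze's issue by representation.
The 1/12 is divided into 3 equal shares of 1/36 among Dayo, Folake, Zainab.
Dayo is living and takes 1/36.
Folake is living and takes 1/36.
Zainab is living and takes 1/36.
Bankole predeceased; the 1/12 allotted to Bankole's branch passes to Bankole's issue by representation.
The 1/12 is divided into 2 equal shares of 1/24 among Chukwudi, Segun.
Chukwudi is living and takes 1/24.
Segun is living and takes 1/24.
Abiodun is living and takes 1/12.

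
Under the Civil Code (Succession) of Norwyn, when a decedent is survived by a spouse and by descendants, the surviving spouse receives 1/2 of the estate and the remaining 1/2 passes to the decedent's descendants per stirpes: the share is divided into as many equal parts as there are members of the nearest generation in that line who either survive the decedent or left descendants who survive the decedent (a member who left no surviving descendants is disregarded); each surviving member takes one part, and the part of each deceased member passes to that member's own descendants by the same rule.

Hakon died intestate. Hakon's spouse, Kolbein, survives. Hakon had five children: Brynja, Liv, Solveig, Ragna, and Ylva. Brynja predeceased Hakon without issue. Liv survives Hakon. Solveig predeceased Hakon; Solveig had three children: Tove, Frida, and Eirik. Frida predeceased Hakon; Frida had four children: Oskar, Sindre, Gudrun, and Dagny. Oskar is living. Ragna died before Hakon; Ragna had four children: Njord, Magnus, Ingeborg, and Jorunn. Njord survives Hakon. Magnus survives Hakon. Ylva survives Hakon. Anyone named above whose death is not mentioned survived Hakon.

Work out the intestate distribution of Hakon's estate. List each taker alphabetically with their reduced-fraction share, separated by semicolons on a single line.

Kolbein, as surviving spouse, takes 1/2.
The remaining 1/2 passes to Hakon's descendants per stirpes.
Brynja left no surviving issue, so that branch lapses and is disregarded.
The 1/2 is divided into 4 equal shares of 1/8 among Liv, Solveig, Ragna, Ylva.
Liv is living and takes 1/8.
Solveig predeceased; the 1/8 allotted to Solveig's branch passes to Solveig's issue by representation.
The 1/8 is divided into 3 equal shares of 1/24 among Tove, Frida, Eirik.
Tove is living and takes 1/24.
Frida predeceased; the 1/24 allotted to Frida's branch passes to Frida's issue by representation.
The 1/24 is divided into 4 equal shares of 1/96 among Oskar, Sindre, Gudrun, Dagny.
Oskar is living and takes 1/96.
Sindre is living and takes 1/96.
Gudrun is living and takes 1/96.
Dagny is living and takes 1/96.
Eirik is living and takes 1/24.
Ragna predeceased; the 1/8 allotted to Ragna's branch passes to Ragna's issue by representation.
The 1/8 is divided into 4 equal shares of 1/32 among Njord, Magnus, Ingeborg, Jorunn.
Njord is living and takes 1/32.
Magnus is living and takes 1/32.
Ingeborg is living and takes 1/32.
Jorunn is living and takes 1/32.
Ylva is living and takes 1/8.

Dagny 1/96; Eirik 1/24; Gudrun 1/96; Ingeborg 1/32; Jorunn 1/32; Kolbein 1/2; Liv 1/8; Magnus 1/32; Njord 1/32; Oskar 1/96; Sindre 1/96; Tove 1/24; Ylva 1/8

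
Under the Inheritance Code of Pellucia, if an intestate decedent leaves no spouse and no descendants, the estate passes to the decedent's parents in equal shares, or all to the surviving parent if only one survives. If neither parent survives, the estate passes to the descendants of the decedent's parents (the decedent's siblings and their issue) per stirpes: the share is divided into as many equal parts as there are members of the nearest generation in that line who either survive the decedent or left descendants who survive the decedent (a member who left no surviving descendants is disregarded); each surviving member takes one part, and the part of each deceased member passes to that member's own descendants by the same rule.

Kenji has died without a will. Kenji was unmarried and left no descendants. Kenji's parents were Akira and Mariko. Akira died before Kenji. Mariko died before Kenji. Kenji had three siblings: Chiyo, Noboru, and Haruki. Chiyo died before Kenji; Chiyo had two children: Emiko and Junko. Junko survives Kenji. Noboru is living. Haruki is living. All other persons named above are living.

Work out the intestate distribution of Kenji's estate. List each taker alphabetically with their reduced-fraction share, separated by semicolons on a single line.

Neither parent survives and there are no descendants, so the estate passes to Kenji's siblings and their issue per stirpes.
The estate is divided into 3 equal shares of 1/3 among Chiyo, Noboru, Haruki.
Chiyo predeceased; the 1/3 allotted to Chiyo's branch passes to Chiyo's issue by representation.
The 1/3 is divided into 2 equal shares of 1/6 among Emiko, Junko.
Emiko is living and takes 1/6.
Junko is living and takes 1/6.
Noboru is living and takes 1/3.
Haruki is living and takes 1/3.

Emiko 1/6; Haruki 1/3; Junko 1/6; Noboru 1/3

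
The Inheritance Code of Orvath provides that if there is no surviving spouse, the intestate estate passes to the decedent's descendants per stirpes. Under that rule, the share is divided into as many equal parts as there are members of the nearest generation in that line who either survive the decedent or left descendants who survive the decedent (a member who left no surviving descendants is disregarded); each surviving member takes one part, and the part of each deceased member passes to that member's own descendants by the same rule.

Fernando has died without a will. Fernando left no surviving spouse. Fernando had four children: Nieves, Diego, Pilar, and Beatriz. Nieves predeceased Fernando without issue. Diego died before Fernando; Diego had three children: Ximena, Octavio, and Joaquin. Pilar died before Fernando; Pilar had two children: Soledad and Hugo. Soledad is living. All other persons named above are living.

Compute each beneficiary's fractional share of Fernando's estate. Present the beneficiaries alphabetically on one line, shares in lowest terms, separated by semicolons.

There is no surviving spouse, so the entire estate passes to Fernando's descendants per stirpes.
Nieves left no surviving issue, so that branch lapses and is disregarded.
The estate is divided into 3 equal shares of 1/3 among Diego, Pilar, Beatriz.
Diego predeceased; the 1/3 allotted to Diego's branch passes to Diego's issue by representation.
The 1/3 is divided into 3 equal shares of 1/9 among Ximena, Octavio, Joaquin.
Ximena is living and takes 1/9.
Octavio is living and takes 1/9.
Joaquin is living and takes 1/9.
Pilar predeceased; the 1/3 allotted to Pilar's branch passes to Pilar's issue by representation.
The 1/3 is divided into 2 equal shares of 1/6 among Soledad, Hugo.
Soledad is living and takes 1/6.
Hugo is living and takes 1/6.
Beatriz is living and takes 1/3.

Beatriz 1/3; Hugo 1/6; Joaquin 1/9; Octavio 1/9; Soledad 1/6; Ximena 1/9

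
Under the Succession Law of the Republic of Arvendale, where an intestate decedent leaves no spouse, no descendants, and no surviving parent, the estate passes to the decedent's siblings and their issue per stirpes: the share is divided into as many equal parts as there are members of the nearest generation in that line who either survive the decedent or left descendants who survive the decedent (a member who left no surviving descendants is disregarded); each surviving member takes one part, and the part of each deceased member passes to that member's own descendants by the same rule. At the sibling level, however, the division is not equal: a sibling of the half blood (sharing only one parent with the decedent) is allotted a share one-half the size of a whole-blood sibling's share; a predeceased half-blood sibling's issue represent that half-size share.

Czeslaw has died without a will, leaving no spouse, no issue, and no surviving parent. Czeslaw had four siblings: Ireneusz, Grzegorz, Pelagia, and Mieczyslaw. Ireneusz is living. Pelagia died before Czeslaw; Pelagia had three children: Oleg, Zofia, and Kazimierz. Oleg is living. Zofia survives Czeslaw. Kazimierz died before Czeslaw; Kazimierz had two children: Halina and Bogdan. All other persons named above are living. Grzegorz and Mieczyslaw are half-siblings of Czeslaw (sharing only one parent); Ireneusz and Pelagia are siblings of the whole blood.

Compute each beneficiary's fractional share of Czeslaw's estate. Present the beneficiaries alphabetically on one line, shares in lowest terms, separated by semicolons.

Bogdan 1/18; Grzegorz 1/6; Halina 1/18; Ireneusz 1/3; Mieczyslaw 1/6; Oleg 1/9; Zofia 1/9

No spouse, descendants, or parent survives, so the estate passes to Czeslaw's siblings per stirpes.
Half-blood siblings count for one-half the weight of whole-blood siblings at the initial division.
Dividing 1 in proportion to weights (total weight 3): Ireneusz (weight 1) → 1/3; Grzegorz (weight 1/2) → 1/6; Pelagia (weight 1) → 1/3; Mieczyslaw (weight 1/2) → 1/6.
Ireneusz is living and takes 1/3.
Grzegorz is living and takes 1/6.
Pelagia predeceased; the 1/3 allotted to Pelagia's branch passes to Pelagia's issue by representation.
The 1/3 is divided into 3 equal shares of 1/9 among Oleg, Zofia, Kazimierz.
Oleg is living and takes 1/9.
Zofia is living and takes 1/9.
Kazimierz predeceased; the 1/9 allotted to Kazimierz's branch passes to Kazimierz's issue by representation.
The 1/9 is divided into 2 equal shares of 1/18 among Halina, Bogdan.
Halina is living and takes 1/18.
Bogdan is living and takes 1/18.
Mieczyslaw is living and takes 1/6.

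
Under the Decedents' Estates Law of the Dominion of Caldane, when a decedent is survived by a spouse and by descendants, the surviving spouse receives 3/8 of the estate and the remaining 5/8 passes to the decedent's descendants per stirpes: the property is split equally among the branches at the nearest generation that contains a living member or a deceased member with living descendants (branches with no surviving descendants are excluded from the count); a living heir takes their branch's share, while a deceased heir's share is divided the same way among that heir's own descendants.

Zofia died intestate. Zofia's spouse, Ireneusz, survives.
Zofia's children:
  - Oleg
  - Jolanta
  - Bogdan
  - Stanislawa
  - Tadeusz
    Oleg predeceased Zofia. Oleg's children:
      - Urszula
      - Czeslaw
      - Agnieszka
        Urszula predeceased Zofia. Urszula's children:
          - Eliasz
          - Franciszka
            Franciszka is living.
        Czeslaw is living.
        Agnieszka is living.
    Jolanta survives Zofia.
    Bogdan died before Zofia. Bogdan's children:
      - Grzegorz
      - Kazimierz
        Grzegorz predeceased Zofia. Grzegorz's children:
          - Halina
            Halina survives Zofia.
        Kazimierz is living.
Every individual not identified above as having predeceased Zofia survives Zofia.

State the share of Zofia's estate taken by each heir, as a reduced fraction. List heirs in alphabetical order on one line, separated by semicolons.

Agnieszka 1/24; Czeslaw 1/24; Eliasz 1/48; Franciszka 1/48; Halina 1/16; Ireneusz 3/8; Jolanta 1/8; Kazimierz 1/16; Stanislawa 1/8; Tadeusz 1/8

Ireneusz, as surviving spouse, takes 3/8.
The remaining 5/8 passes to Zofia's descendants per stirpes.
The 5/8 is divided into 5 equal shares of 1/8 among Oleg, Jolanta, Bogdan, Stanislawa, Tadeusz.
Oleg predeceased; the 1/8 allotted to Oleg's branch passes to Oleg's issue by representation.
The 1/8 is divided into 3 equal shares of 1/24 among Urszula, Czeslaw, Agnieszka.
Urszula predeceased; the 1/24 allotted to Urszula's branch passes to Urszula's issue by representation.
The 1/24 is divided into 2 equal shares of 1/48 among Eliasz, Franciszka.
Eliasz is living and takes 1/48.
Franciszka is living and takes 1/48.
Czeslaw is living and takes 1/24.
Agnieszka is living and takes 1/24.
Jolanta is living and takes 1/8.
Bogdan predeceased; the 1/8 allotted to Bogdan's branch passes to Bogdan's issue by representation.
The 1/8 is divided into 2 equal shares of 1/16 among Grzegorz, Kazimierz.
Grzegorz predeceased; the 1/16 allotted to Grzegorz's branch passes to Grzegorz's issue by representation.
Halina is the sole taker at this level and receives the full 1/16.
Kazimierz is living and takes 1/16.
Stanislawa is living and takes 1/8.
Tadeusz is living and takes 1/8.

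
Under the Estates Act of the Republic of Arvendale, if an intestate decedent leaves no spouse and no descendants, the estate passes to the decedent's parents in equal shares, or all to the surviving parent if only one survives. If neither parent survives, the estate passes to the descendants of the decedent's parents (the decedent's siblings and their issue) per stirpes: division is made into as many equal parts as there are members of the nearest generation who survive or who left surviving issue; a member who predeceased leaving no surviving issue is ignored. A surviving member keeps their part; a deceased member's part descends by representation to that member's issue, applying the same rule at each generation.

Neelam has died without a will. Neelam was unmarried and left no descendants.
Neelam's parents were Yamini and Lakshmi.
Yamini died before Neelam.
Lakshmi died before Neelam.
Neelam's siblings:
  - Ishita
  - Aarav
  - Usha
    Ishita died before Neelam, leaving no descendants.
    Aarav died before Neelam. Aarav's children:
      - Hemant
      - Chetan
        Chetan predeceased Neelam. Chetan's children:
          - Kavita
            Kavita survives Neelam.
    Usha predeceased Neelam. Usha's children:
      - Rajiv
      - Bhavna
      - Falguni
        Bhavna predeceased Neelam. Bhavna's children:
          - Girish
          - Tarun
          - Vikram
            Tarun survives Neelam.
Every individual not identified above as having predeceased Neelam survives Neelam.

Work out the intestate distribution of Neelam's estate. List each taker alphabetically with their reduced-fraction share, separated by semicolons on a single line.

Falguni 1/6; Girish 1/18; Hemant 1/4; Kavita 1/4; Rajiv 1/6; Tarun 1/18; Vikram 1/18

Neither parent survives and there are no descendants, so the estate passes to Neelam's siblings and their issue per stirpes.
Ishita left no surviving issue, so that branch lapses and is disregarded.
The estate is divided into 2 equal shares of 1/2 among Aarav, Usha.
Aarav predeceased; the 1/2 allotted to Aarav's branch passes to Aarav's issue by representation.
The 1/2 is divided into 2 equal shares of 1/4 among Hemant, Chetan.
Hemant is living and takes 1/4.
Chetan predeceased; the 1/4 allotted to Chetan's branch passes to Chetan's issue by representation.
Kavita is the sole taker at this level and receives the full 1/4.
Usha predeceased; the 1/2 allotted to Usha's branch passes to Usha's issue by representation.
The 1/2 is divided into 3 equal shares of 1/6 among Rajiv, Bhavna, Falguni.
Rajiv is living and takes 1/6.
Bhavna predeceased; the 1/6 allotted to Bhavna's branch passes to Bhavna's issue by representation.
The 1/6 is divided into 3 equal shares of 1/18 among Girish, Tarun, Vikram.
Girish is living and takes 1/18.
Tarun is living and takes 1/18.
Vikram is living and takes 1/18.
Falguni is living and takes 1/6.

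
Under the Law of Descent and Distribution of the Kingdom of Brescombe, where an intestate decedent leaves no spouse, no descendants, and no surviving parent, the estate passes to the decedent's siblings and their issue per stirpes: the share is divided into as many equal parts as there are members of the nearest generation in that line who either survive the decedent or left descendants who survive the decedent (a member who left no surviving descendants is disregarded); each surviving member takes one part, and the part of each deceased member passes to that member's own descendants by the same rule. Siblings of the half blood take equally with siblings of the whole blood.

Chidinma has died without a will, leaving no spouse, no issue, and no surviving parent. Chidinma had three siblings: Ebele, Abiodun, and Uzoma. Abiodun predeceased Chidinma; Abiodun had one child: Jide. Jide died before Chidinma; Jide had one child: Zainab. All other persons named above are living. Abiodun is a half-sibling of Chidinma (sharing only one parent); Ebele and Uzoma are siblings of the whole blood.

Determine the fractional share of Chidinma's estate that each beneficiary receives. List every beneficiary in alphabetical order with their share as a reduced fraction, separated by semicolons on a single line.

Ebele 1/3; Uzoma 1/3; Zainab 1/3

No spouse, descendants, or parent survives, so the estate passes to Chidinma's siblings per stirpes.
Half-blood and whole-blood siblings take equally under the stated rule.
The estate is divided into 3 equal shares of 1/3 among Ebele, Abiodun, Uzoma.
Ebele is living and takes 1/3.
Abiodun predeceased; the 1/3 allotted to Abiodun's branch passes to Abiodun's issue by representation.
Jide's line is the sole branch at this level, so the full 1/3 passes to Jide's issue by representation.
Zainab is the sole taker at this level and receives the full 1/3.
Uzoma is living and takes 1/3.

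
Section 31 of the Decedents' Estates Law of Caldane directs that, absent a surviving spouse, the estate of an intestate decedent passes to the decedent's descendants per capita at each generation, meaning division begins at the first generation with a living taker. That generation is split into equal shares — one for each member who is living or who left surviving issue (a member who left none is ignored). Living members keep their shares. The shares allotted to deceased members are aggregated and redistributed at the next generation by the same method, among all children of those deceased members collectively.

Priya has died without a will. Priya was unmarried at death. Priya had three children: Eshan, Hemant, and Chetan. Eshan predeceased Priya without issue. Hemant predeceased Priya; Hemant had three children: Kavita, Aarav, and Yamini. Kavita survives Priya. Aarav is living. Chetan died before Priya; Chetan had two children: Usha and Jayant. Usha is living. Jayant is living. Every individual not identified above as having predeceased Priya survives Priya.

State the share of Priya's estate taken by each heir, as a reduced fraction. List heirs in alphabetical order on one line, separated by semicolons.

Aarav 1/5; Jayant 1/5; Kavita 1/5; Usha 1/5; Yamini 1/5

There is no surviving spouse, so the entire estate passes to Priya's descendants per capita at each generation.
No one at generation 1 (Hemant, Chetan) is living; moving to the next generation.
At generation 2 (Kavita, Aarav, Yamini, Usha, Jayant) there are 5 shares of (1)/5 = 1/5 each.
Living: Kavita, Aarav, Yamini, Usha, and Jayant — each takes 1/5.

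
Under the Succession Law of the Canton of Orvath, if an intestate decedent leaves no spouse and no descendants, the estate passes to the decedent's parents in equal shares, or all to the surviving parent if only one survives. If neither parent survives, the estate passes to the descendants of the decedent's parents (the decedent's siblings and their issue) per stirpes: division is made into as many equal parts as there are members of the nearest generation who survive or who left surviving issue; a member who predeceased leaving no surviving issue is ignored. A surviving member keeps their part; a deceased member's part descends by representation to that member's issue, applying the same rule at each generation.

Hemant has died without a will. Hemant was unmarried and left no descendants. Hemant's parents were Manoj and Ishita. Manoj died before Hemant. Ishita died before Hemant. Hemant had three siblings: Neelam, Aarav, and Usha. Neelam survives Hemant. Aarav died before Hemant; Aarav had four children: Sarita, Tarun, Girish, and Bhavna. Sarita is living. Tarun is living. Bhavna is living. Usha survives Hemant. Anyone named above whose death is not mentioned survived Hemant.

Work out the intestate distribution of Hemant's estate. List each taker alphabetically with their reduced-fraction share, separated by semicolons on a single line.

Bhavna 1/12; Girish 1/12; Neelam 1/3; Sarita 1/12; Tarun 1/12; Usha 1/3

Neither parent survives and there are no descendants, so the estate passes to Hemant's siblings and their issue per stirpes.
The estate is divided into 3 equal shares of 1/3 among Neelam, Aarav, Usha.
Neelam is living and takes 1/3.
Aarav predeceased; the 1/3 allotted to Aarav's branch passes to Aarav's issue by representation.
The 1/3 is divided into 4 equal shares of 1/12 among Sarita, Tarun, Girish, Bhavna.
Sarita is living and takes 1/12.
Tarun is living and takes 1/12.
Girish is living and takes 1/12.
Bhavna is living and takes 1/12.
Usha is living and takes 1/3.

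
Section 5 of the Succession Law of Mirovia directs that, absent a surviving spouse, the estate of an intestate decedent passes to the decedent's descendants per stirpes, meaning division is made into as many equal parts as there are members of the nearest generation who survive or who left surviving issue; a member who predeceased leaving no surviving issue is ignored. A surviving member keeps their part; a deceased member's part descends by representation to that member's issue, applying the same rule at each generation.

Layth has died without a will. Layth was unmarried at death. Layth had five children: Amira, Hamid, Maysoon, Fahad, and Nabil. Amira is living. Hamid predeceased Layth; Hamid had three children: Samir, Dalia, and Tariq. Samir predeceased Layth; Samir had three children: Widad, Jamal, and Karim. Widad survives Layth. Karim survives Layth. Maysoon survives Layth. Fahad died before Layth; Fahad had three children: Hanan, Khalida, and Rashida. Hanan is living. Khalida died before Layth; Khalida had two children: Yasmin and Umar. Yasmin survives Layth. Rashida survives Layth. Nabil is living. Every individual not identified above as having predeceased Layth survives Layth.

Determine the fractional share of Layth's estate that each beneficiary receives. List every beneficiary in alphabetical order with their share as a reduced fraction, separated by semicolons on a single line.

There is no surviving spouse, so the entire estate passes to Layth's descendants per stirpes.
The estate is divided into 5 equal shares of 1/5 among Amira, Hamid, Maysoon, Fahad, Nabil.
Amira is living and takes 1/5.
Hamid predeceased; the 1/5 allotted to Hamid's branch passes to Hamid's issue by representation.
The 1/5 is divided into 3 equal shares of 1/15 among Samir, Dalia, Tariq.
Samir predeceased; the 1/15 allotted to Samir's branch passes to Samir's issue by representation.
The 1/15 is divided into 3 equal shares of 1/45 among Widad, Jamal, Karim.
Widad is living and takes 1/45.
Jamal is living and takes 1/45.
Karim is living and takes 1/45.
Dalia is living and takes 1/15.
Tariq is living and takes 1/15.
Maysoon is living and takes 1/5.
Fahad predeceased; the 1/5 allotted to Fahad's branch passes to Fahad's issue by representation.
The 1/5 is divided into 3 equal shares of 1/15 among Hanan, Khalida, Rashida.
Hanan is living and takes 1/15.
Khalida predeceased; the 1/15 allotted to Khalida's branch passes to Khalida's issue by representation.
The 1/15 is divided into 2 equal shares of 1/30 among Yasmin, Umar.
Yasmin is living and takes 1/30.
Umar is living and takes 1/30.
Rashida is living and takes 1/15.
Nabil is living and takes 1/5.

Amira 1/5; Dalia 1/15; Hanan 1/15; Jamal 1/45; Karim 1/45; Maysoon 1/5; Nabil 1/5; Rashida 1/15; Tariq 1/15; Umar 1/30; Widad 1/45; Yasmin 1/30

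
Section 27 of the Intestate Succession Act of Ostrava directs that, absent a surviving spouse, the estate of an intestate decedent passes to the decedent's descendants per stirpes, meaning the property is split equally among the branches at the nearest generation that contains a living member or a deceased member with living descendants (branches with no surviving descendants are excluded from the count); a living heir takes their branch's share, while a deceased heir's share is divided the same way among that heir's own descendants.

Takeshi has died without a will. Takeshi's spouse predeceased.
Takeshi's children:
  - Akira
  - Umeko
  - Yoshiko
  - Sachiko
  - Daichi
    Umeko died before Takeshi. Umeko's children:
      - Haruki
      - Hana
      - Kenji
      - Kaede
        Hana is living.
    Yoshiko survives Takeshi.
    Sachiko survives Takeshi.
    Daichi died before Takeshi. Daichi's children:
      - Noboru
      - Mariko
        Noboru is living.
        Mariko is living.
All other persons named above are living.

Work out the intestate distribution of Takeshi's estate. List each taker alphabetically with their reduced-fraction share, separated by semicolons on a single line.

Akira 1/5; Hana 1/20; Haruki 1/20; Kaede 1/20; Kenji 1/20; Mariko 1/10; Noboru 1/10; Sachiko 1/5; Yoshiko 1/5

There is no surviving spouse, so the entire estate passes to Takeshi's descendants per stirpes.
The estate is divided into 5 equal shares of 1/5 among Akira, Umeko, Yoshiko, Sachiko, Daichi.
Akira is living and takes 1/5.
Umeko predeceased; the 1/5 allotted to Umeko's branch passes to Umeko's issue by representation.
The 1/5 is divided into 4 equal shares of 1/20 among Haruki, Hana, Kenji, Kaede.
Haruki is living and takes 1/20.
Hana is living and takes 1/20.
Kenji is living and takes 1/20.
Kaede is living and takes 1/20.
Yoshiko is living and takes 1/5.
Sachiko is living and takes 1/5.
Daichi predeceased; the 1/5 allotted to Daichi's branch passes to Daichi's issue by representation.
The 1/5 is divided into 2 equal shares of 1/10 among Noboru, Mariko.
Noboru is living and takes 1/10.
Mariko is living and takes 1/10.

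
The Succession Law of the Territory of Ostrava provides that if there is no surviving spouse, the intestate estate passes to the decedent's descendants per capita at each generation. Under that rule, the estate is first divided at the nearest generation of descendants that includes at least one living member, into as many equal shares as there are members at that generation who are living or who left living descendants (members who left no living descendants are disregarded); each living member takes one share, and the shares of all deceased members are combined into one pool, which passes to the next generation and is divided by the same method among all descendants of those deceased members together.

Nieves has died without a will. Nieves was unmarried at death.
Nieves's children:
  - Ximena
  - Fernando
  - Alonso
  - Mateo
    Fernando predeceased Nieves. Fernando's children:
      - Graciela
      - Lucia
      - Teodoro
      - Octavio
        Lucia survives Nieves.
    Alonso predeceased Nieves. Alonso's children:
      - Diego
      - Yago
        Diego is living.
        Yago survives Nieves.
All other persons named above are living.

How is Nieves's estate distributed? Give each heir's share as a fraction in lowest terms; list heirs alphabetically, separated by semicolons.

Diego 1/12; Graciela 1/12; Lucia 1/12; Mateo 1/4; Octavio 1/12; Teodoro 1/12; Ximena 1/4; Yago 1/12

There is no surviving spouse, so the entire estate passes to Nieves's descendants per capita at each generation.
At generation 1 (Ximena, Fernando, Alonso, Mateo) there are 4 shares of (1)/4 = 1/4 each.
Living: Ximena and Mateo — each takes 1/4.
Deceased: Fernando and Alonso. Their combined 1/2 is pooled and carried to generation 2.
At generation 2 (Graciela, Lucia, Teodoro, Octavio, Diego, Yago) there are 6 shares of (1/2)/6 = 1/12 each.
Living: Graciela, Lucia, Teodoro, Octavio, Diego, and Yago — each takes 1/12.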